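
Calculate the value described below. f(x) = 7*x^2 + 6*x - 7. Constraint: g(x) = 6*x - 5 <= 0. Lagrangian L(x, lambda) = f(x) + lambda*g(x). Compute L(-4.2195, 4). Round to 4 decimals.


Step 1: Evaluate f(x).
f(-4.2195) = 7*(-4.2195)^2 + 6*(-4.2195) - 7 = 92.3123
Step 2: Evaluate g(x).
g(-4.2195) = 6*-4.2195 - 5 = -30.317
Step 3: Compute Lagrangian.
L = 92.3123 + 4*-30.317 = -28.9557


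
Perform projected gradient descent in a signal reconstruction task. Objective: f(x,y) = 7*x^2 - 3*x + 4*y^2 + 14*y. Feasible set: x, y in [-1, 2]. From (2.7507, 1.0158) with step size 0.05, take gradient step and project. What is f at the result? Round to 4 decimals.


Step 1: Compute gradient at (2.7507, 1.0158).
grad_x = 2*7*2.7507 - 3 = 35.5098
grad_y = 2*4*1.0158 + 14 = 22.1264
Step 2: Gradient step.
x_raw = 2.7507 - 0.05*35.5098 = 0.9752
y_raw = 1.0158 - 0.05*22.1264 = -0.0905
Step 3: Project onto [-1, 2].
x_proj = clip(0.9752) = 0.9752
y_proj = clip(-0.0905) = -0.0905
Step 4: Evaluate f.
f(0.9752, -0.0905) = 2.4971


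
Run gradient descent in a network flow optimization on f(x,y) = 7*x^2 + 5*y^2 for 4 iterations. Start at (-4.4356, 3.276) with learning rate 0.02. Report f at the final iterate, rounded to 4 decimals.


Gradient descent on f(x,y) = 7*x^2 + 5*y^2.
Starting point: (-4.4356, 3.276), alpha = 0.02
Step 1: grad_x = 2*7*-4.4356 = -62.0984, grad_y = 2*5*3.276 = 32.76
  x_1 = -4.4356 - 0.02*-62.0984 = -3.1936
  y_1 = 3.276 - 0.02*32.76 = 2.6208
Step 2: grad_x = 2*7*-3.1936 = -44.7108, grad_y = 2*5*2.6208 = 26.208
  x_2 = -3.1936 - 0.02*-44.7108 = -2.2994
  y_2 = 2.6208 - 0.02*26.208 = 2.0966
Step 3: grad_x = 2*7*-2.2994 = -32.1918, grad_y = 2*5*2.0966 = 20.9664
  x_3 = -2.2994 - 0.02*-32.1918 = -1.6556
  y_3 = 2.0966 - 0.02*20.9664 = 1.6773
Step 4: grad_x = 2*7*-1.6556 = -23.1781, grad_y = 2*5*1.6773 = 16.7731
  x_4 = -1.6556 - 0.02*-23.1781 = -1.192
  y_4 = 1.6773 - 0.02*16.7731 = 1.3418
f(-1.192, 1.3418) = 7*(-1.192)^2 + 5*1.3418^2 = 18.9491


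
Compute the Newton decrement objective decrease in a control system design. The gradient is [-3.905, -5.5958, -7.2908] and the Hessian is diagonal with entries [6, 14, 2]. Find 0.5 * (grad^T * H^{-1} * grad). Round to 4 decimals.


Step 1: H is diagonal, so H^(-1) * g = [-0.6508, -0.3997, -3.6454].
Step 2: g^T H^(-1) g = sum_i g_i^2 / H_ii
  = (-3.905)^2/6 + (-5.5958)^2/14 + (-7.2908)^2/2
  = 2.5415 + 2.2366 + 26.5779 = 31.356
Step 3: Objective decrease = 0.5 * g^T H^(-1) g = 15.678


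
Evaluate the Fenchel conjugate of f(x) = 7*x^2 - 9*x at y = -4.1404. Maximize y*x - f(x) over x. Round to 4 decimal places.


f*(y) = sup_x {y*x - a*x^2 - b*x} = sup_x {(y-b)*x - a*x^2}
FOC: (y - b) - 2a*x = 0 => x* = (y - b)/(2a)
x* = (-4.1404 + 9)/(2*7) = 0.3471
f*(-4.1404) = (y-b)^2/(4a) = (-4.1404 + 9)^2/(4*7)
= 23.6157/28 = 0.8434


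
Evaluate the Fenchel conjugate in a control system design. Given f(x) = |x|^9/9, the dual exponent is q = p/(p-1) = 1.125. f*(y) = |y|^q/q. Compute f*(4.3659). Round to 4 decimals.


The conjugate exponent q satisfies 1/p + 1/q = 1.
p = 9, so q = 9/(9 - 1) = 1.125
|y|^q = 4.3659^1.125 = 5.2491
f*(4.3659) = 5.2491 / 1.125 = 4.6658


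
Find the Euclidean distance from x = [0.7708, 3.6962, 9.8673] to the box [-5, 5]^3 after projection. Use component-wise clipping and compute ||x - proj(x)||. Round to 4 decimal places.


Project each component onto [-5, 5].
clip(0.7708) = 0.7708, clip(3.6962) = 3.6962, clip(9.8673) = 5.0
Projection = [0.7708, 3.6962, 5.0]
Squared diffs: [0.0, 0.0, 23.6906]
Distance = sqrt(23.6906) = 4.8673


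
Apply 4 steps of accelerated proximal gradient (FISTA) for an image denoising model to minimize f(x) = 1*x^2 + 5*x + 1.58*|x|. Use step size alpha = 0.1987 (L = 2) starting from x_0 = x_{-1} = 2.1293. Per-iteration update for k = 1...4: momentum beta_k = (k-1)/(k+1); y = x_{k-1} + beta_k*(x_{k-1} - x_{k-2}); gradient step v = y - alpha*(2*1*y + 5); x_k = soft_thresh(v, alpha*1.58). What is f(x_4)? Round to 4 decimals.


FISTA on f(x) = 1*x^2 + 5*x + 1.58*|x|
L = 2, alpha = 0.1987
Iteration 1: beta = 0.0, y = 2.1293 + 0.0*(2.1293 - 2.1293) = 2.1293
  grad(y) = 9.2586, v = y - alpha*grad = 0.2896
  prox(v) = soft_thresh(0.2896, 0.3139) = 0.0
Iteration 2: beta = 0.3333, y = 0.0 + 0.3333*(0.0 - 2.1293) = -0.7098
  grad(y) = 3.5805, v = y - alpha*grad = -1.4212
  prox(v) = soft_thresh(-1.4212, 0.3139) = -1.1073
Iteration 3: beta = 0.5, y = -1.1073 + 0.5*(-1.1073 - 0.0) = -1.6609
  grad(y) = 1.6782, v = y - alpha*grad = -1.9944
  prox(v) = soft_thresh(-1.9944, 0.3139) = -1.6804
Iteration 4: beta = 0.6, y = -1.6804 + 0.6*(-1.6804 + 1.1073) = -2.0243
  grad(y) = 0.9514, v = y - alpha*grad = -2.2133
  prox(v) = soft_thresh(-2.2133, 0.3139) = -1.8994
f(x_4) = 1*(-1.8994)^2 + 5*(-1.8994) + 1.58*|-1.8994| = -2.8882


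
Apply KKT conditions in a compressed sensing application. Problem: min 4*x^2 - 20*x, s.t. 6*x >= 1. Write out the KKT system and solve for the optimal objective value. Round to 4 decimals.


Step 1: Try lambda = 0 (constraint inactive).
Stationarity: 2*4*x - 20 = 0
x* = 20/(2*4) = 2.5
Check constraint: 6*2.5 = 15.0 >= 1 -- satisfied.
Step 2: Compute optimal value.
f(x*) = 4*2.5^2 - 20*2.5 = -25.0


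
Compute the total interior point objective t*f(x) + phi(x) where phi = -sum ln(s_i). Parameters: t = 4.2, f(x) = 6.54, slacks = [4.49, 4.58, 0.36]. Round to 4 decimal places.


Step 1: Compute log-barrier.
ln values: [1.5019, 1.5217, -1.0217]
phi = -(1.5019 + 1.5217 - 1.0217) = -2.0019
Step 2: Compute augmented objective.
t*f(x) = 4.2*6.54 = 27.468
Total = 27.468 - 2.0019 = 25.4661


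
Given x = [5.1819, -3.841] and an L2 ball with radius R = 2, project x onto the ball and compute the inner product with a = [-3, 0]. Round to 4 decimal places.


Step 1: Compute ||x|| (intermediates to 6 decimals).
||x|| = sqrt(5.1819^2 + (-3.841)^2) = 6.450222
Step 2: Project.
Since ||x|| > R, scale = R/||x|| = 2/6.450222 = 0.310067, proj(x) = scale * x
proj(x) = [1.606736, -1.190967]
Step 3: Dot product.
a^T * proj(x) = -3*1.606736 + 0*(-1.190967) = -4.8202


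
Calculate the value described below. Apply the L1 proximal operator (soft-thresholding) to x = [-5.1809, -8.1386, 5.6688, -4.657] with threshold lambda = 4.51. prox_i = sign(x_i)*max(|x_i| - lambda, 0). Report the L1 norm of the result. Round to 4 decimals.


Soft-thresholding with lambda = 4.51:
prox(-5.1809) = sign(-5.1809)*max(|-5.1809| - 4.51, 0) = -0.6709
prox(-8.1386) = sign(-8.1386)*max(|-8.1386| - 4.51, 0) = -3.6286
prox(5.6688) = sign(5.6688)*max(|5.6688| - 4.51, 0) = 1.1588
prox(-4.657) = sign(-4.657)*max(|-4.657| - 4.51, 0) = -0.147
prox(x) = [-0.6709, -3.6286, 1.1588, -0.147]
||prox(x)||_1 = 0.6709 + 3.6286 + 1.1588 + 0.147 = 5.6053


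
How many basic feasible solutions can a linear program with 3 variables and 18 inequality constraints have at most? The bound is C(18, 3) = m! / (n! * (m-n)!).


Each vertex corresponds to some choice of n active constraints out of m, so the number of vertices is at most C(m, n) = m! / (n!(m-n)!).
m = 18, n = 3
Numerator: 18 * 17 * 16
Denominator: 3! = 6
C(18, 3) = 816


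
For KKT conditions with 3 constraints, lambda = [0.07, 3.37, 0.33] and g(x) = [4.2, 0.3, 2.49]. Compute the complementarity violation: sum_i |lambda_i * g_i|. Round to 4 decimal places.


KKT complementary slackness check:
lambda_1 * g_1 = 0.07 * 4.2 = 0.294
lambda_2 * g_2 = 3.37 * 0.3 = 1.011
lambda_3 * g_3 = 0.33 * 2.49 = 0.8217
Total violation = 0.294 + 1.011 + 0.8217 = 2.1267


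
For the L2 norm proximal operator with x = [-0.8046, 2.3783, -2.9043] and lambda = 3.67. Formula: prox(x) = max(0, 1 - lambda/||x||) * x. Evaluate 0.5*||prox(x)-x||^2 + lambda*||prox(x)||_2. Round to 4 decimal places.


Step 1: Compute ||x||.
||x|| = 3.8391
Step 2: Compute scaling factor.
scale = max(0, 1 - 3.67/3.8391) = 0.044
Step 3: prox(x) = [-0.0354, 0.1048, -0.1279]
||prox(x)|| = 0.1691
Step 4: Proximal objective.
0.5*||prox-x||^2 = 6.7345
lambda*||prox|| = 0.6206
Total = 7.355


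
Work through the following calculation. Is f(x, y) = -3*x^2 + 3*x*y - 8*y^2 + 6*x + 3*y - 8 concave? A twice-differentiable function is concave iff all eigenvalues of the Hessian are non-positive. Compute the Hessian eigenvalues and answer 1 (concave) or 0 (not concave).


The Hessian of f(x,y) = -3*x^2 + 3*x*y - 8*y^2 + 6*x + 3*y - 8 is:
H = [[-6, 3], [3, -16]]
Trace = -6 - 16 = -22
Determinant = -6*-16 - (3)^2 = 87
Discriminant = (-22)^2 - 4*87 = 136.0
Eigenvalues: lambda_1 = -16.831, lambda_2 = -5.169
The function is concave.

1


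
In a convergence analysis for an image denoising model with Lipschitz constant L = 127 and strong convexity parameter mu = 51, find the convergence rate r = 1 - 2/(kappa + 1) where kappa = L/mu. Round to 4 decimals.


Step 1: Compute the condition number.
kappa = L/mu = 127/51 = 2.4902
Step 2: Compute the convergence rate.
r = 1 - 2/(kappa + 1) = 1 - 2*mu/(L + mu) = (L - mu)/(L + mu) = 76/178 = 0.427


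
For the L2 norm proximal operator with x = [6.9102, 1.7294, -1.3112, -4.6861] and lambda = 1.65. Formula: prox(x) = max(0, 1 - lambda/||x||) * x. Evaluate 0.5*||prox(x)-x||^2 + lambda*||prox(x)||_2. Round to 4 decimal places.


Step 1: Compute ||x||.
||x|| = 8.6267
Step 2: Compute scaling factor.
scale = max(0, 1 - 1.65/8.6267) = 0.8087
Step 3: prox(x) = [5.5885, 1.3986, -1.0604, -3.7898]
||prox(x)|| = 6.9767
Step 4: Proximal objective.
0.5*||prox-x||^2 = 1.3613
lambda*||prox|| = 11.5116
Total = 12.8729


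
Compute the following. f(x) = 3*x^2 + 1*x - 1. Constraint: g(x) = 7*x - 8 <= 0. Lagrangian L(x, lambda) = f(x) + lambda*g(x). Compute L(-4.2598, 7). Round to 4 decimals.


Step 1: Evaluate f(x).
f(-4.2598) = 3*(-4.2598)^2 + 1*(-4.2598) - 1 = 49.1779
Step 2: Evaluate g(x).
g(-4.2598) = 7*-4.2598 - 8 = -37.8186
Step 3: Compute Lagrangian.
L = 49.1779 + 7*-37.8186 = -215.5523


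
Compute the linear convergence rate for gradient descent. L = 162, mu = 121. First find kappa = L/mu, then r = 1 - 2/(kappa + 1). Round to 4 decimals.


Step 1: Compute the condition number.
kappa = L/mu = 162/121 = 1.3388
Step 2: Compute the convergence rate.
r = 1 - 2/(kappa + 1) = 1 - 2*mu/(L + mu) = (L - mu)/(L + mu) = 41/283 = 0.1449


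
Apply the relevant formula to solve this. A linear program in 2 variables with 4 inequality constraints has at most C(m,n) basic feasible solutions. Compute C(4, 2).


Each vertex corresponds to some choice of n active constraints out of m, so the number of vertices is at most C(m, n) = m! / (n!(m-n)!).
m = 4, n = 2
Numerator: 4 * 3
Denominator: 2! = 2
C(4, 2) = 6


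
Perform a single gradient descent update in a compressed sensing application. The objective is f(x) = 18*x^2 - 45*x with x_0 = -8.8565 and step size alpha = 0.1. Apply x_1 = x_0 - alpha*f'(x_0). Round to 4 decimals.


We compute the gradient at x_0 and apply the update.
f'(x) = 36*x - 45
f'(-8.8565) = 36*-8.8565 - 45 = -363.834
x_1 = -8.8565 - 0.1*-363.834 = 27.5269


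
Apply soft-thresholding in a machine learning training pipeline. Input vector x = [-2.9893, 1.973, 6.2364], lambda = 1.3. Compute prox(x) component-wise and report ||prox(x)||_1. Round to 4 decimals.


Soft-thresholding with lambda = 1.3:
prox(-2.9893) = sign(-2.9893)*max(|-2.9893| - 1.3, 0) = -1.6893
prox(1.973) = sign(1.973)*max(|1.973| - 1.3, 0) = 0.673
prox(6.2364) = sign(6.2364)*max(|6.2364| - 1.3, 0) = 4.9364
prox(x) = [-1.6893, 0.673, 4.9364]
||prox(x)||_1 = 1.6893 + 0.673 + 4.9364 = 7.2987


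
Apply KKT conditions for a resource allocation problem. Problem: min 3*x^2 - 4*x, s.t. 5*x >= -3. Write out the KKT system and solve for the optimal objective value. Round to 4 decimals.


Step 1: Try lambda = 0 (constraint inactive).
Stationarity: 2*3*x - 4 = 0
x* = 4/(2*3) = 2/3 = 0.6667 (rounded; the exact value 2/3 is used below)
Check constraint: 5*0.6667 = 3.3335 >= -3 -- satisfied.
Step 2: Compute optimal value.
f(x*) = 3*(2/3)^2 - 4*(2/3) = -1.3333


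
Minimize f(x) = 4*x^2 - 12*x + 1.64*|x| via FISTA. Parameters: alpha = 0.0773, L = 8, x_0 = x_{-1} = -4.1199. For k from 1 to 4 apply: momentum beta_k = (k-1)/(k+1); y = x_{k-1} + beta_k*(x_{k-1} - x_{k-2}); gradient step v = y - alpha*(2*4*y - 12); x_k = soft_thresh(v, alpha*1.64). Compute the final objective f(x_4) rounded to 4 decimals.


FISTA on f(x) = 4*x^2 - 12*x + 1.64*|x|
L = 8, alpha = 0.0773
Iteration 1: beta = 0.0, y = -4.1199 + 0.0*(-4.1199 + 4.1199) = -4.1199
  grad(y) = -44.9592, v = y - alpha*grad = -0.6446
  prox(v) = soft_thresh(-0.6446, 0.1268) = -0.5178
Iteration 2: beta = 0.3333, y = -0.5178 + 0.3333*(-0.5178 + 4.1199) = 0.6829
  grad(y) = -6.5366, v = y - alpha*grad = 1.1882
  prox(v) = soft_thresh(1.1882, 0.1268) = 1.0614
Iteration 3: beta = 0.5, y = 1.0614 + 0.5*(1.0614 + 0.5178) = 1.851
  grad(y) = 2.8083, v = y - alpha*grad = 1.634
  prox(v) = soft_thresh(1.634, 0.1268) = 1.5072
Iteration 4: beta = 0.6, y = 1.5072 + 0.6*(1.5072 - 1.0614) = 1.7746
  grad(y) = 2.1971, v = y - alpha*grad = 1.6048
  prox(v) = soft_thresh(1.6048, 0.1268) = 1.478
f(x_4) = 4*1.478^2 - 12*1.478 + 1.64*|1.478| = -6.5741


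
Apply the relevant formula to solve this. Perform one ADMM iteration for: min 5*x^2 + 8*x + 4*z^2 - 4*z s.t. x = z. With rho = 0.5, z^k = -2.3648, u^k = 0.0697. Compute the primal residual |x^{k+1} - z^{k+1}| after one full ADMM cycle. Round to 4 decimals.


ADMM iteration with rho = 0.5, z^k = -2.3648, u^k = 0.0697
Step 1: x-update.
Minimize 5*x^2 + 8*x + (0.5/2)*(x + 2.3648 + 0.0697)^2
FOC: (2*5 + 0.5)*x = -8 + 0.5*(-2.3648 - 0.0697)
x^{k+1} = -0.8778
Step 2: z-update.
Minimize 4*z^2 - 4*z + (0.5/2)*(-0.8778 - z + 0.0697)^2
FOC: (2*4 + 0.5)*z = 4 + 0.5*(-0.8778 + 0.0697)
z^{k+1} = 0.4231
Step 3: u-update.
u^{k+1} = 0.0697 - 0.8778 - 0.4231 = -1.2312
Step 4: Primal residual = |-0.8778 - 0.4231| = 1.3009


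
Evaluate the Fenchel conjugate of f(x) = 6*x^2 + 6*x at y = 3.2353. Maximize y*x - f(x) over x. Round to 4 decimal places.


f*(y) = sup_x {y*x - a*x^2 - b*x} = sup_x {(y-b)*x - a*x^2}
FOC: (y - b) - 2a*x = 0 => x* = (y - b)/(2a)
x* = (3.2353 - 6)/(2*6) = -0.2304
f*(3.2353) = (y-b)^2/(4a) = (3.2353 - 6)^2/(4*6)
= 7.6436/24 = 0.3185


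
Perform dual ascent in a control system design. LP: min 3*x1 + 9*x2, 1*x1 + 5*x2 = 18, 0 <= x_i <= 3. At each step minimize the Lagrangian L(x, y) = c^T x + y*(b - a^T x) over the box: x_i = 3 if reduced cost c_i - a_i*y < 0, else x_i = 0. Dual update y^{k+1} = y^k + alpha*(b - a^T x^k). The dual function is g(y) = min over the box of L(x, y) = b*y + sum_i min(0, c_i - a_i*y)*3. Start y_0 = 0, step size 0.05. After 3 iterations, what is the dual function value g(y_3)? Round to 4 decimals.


Dual ascent for LP: min 3*x1 + 9*x2, 1*x1 + 5*x2 = 18, 0 <= x_i <= 3
Step 1: y^k = 0.0, reduced costs: (3.0, 9.0)
  x^k = (0.0, 0.0), subgradient = b - a^T x = 18.0
  y^{k+1} = 0.0 + 0.05*18.0 = 0.9
Step 2: y^k = 0.9, reduced costs: (2.1, 4.5)
  x^k = (0.0, 0.0), subgradient = b - a^T x = 18.0
  y^{k+1} = 0.9 + 0.05*18.0 = 1.8
Step 3: y^k = 1.8, reduced costs: (1.2, 0.0)
  x^k = (0.0, 0.0), subgradient = b - a^T x = 18.0
  y^{k+1} = 1.8 + 0.05*18.0 = 2.7
Dual objective at y_3 = 2.7: reduced costs (0.3, -4.5), box minimizer x = (0.0, 3.0)
g(y_3) = b*y + (c1 - a1*y)*x1 + (c2 - a2*y)*x2 = 18*2.7 + 0.3*0.0 + (-4.5)*3.0 = 48.6 + 0.0 - 13.5 = 35.1


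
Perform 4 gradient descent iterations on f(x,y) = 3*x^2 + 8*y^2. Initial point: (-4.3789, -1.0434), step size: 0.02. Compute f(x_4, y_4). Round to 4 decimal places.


Gradient descent on f(x,y) = 3*x^2 + 8*y^2.
Starting point: (-4.3789, -1.0434), alpha = 0.02
Step 1: grad_x = 2*3*-4.3789 = -26.2734, grad_y = 2*8*-1.0434 = -16.6944
  x_1 = -4.3789 - 0.02*-26.2734 = -3.8534
  y_1 = -1.0434 - 0.02*-16.6944 = -0.7095
Step 2: grad_x = 2*3*-3.8534 = -23.1206, grad_y = 2*8*-0.7095 = -11.3522
  x_2 = -3.8534 - 0.02*-23.1206 = -3.391
  y_2 = -0.7095 - 0.02*-11.3522 = -0.4825
Step 3: grad_x = 2*3*-3.391 = -20.3461, grad_y = 2*8*-0.4825 = -7.7195
  x_3 = -3.391 - 0.02*-20.3461 = -2.9841
  y_3 = -0.4825 - 0.02*-7.7195 = -0.3281
Step 4: grad_x = 2*3*-2.9841 = -17.9046, grad_y = 2*8*-0.3281 = -5.2493
  x_4 = -2.9841 - 0.02*-17.9046 = -2.626
  y_4 = -0.3281 - 0.02*-5.2493 = -0.2231
f(-2.626, -0.2231) = 3*(-2.626)^2 + 8*(-0.2231)^2 = 21.0859


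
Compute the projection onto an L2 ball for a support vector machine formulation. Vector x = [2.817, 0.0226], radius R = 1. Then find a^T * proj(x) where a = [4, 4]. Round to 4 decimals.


Step 1: Compute ||x|| (intermediates to 6 decimals).
||x|| = sqrt(2.817^2 + 0.0226^2) = 2.817091
Step 2: Project.
Since ||x|| > R, scale = R/||x|| = 1/2.817091 = 0.354976, proj(x) = scale * x
proj(x) = [0.999967, 0.008022]
Step 3: Dot product.
a^T * proj(x) = 4*0.999967 + 4*0.008022 = 4.032


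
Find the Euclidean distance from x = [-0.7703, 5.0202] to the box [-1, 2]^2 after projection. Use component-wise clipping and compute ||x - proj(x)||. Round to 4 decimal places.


Project each component onto [-1, 2].
clip(-0.7703) = -0.7703, clip(5.0202) = 2.0
Projection = [-0.7703, 2.0]
Squared diffs: [0.0, 9.1216]
Distance = sqrt(9.1216) = 3.0202


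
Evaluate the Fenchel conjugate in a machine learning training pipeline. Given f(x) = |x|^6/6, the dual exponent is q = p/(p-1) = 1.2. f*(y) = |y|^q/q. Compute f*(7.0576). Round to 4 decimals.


The conjugate exponent q satisfies 1/p + 1/q = 1.
p = 6, so q = 6/(6 - 1) = 1.2
|y|^q = 7.0576^1.2 = 10.4325
f*(7.0576) = 10.4325 / 1.2 = 8.6938


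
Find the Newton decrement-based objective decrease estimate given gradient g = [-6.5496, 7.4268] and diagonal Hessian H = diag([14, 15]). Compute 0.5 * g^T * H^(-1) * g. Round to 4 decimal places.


Step 1: H is diagonal, so H^(-1) * g = [-0.4678, 0.4951].
Step 2: g^T H^(-1) g = sum_i g_i^2 / H_ii
  = (-6.5496)^2/14 + (7.4268)^2/15
  = 3.0641 + 3.6772 = 6.7412
Step 3: Objective decrease = 0.5 * g^T H^(-1) g = 3.3706


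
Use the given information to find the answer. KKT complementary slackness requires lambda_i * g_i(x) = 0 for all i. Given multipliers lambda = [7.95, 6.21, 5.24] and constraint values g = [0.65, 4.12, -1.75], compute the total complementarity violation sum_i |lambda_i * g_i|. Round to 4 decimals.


KKT complementary slackness check:
lambda_1 * g_1 = 7.95 * 0.65 = 5.1675
lambda_2 * g_2 = 6.21 * 4.12 = 25.5852
lambda_3 * g_3 = 5.24 * -1.75 = -9.17
Total violation = 5.1675 + 25.5852 + 9.17 = 39.9227


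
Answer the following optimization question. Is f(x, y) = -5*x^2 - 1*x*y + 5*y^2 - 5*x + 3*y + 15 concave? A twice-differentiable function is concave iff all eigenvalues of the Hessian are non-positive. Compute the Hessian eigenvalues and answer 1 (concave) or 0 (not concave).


The Hessian of f(x,y) = -5*x^2 - 1*x*y + 5*y^2 - 5*x + 3*y + 15 is:
H = [[-10, -1], [-1, 10]]
Trace = -10 + 10 = 0
Determinant = -10*10 - (-1)^2 = -101
Discriminant = (0)^2 - 4*-101 = 404.0
Eigenvalues: lambda_1 = -10.0499, lambda_2 = 10.0499
The function is not concave.

0


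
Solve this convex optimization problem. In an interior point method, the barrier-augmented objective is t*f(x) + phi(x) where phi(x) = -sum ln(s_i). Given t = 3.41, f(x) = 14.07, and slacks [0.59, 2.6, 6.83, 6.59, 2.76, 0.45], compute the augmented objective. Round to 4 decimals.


Step 1: Compute log-barrier.
ln values: [-0.5276, 0.9555, 1.9213, 1.8856, 1.0152, -0.7985]
phi = -(-0.5276 + 0.9555 + 1.9213 + 1.8856 + 1.0152 - 0.7985) = -4.4515
Step 2: Compute augmented objective.
t*f(x) = 3.41*14.07 = 47.9787
Total = 47.9787 - 4.4515 = 43.5272


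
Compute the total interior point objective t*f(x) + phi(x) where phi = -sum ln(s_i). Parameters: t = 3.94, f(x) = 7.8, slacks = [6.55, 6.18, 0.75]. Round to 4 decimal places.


Step 1: Compute log-barrier.
ln values: [1.8795, 1.8213, -0.2877]
phi = -(1.8795 + 1.8213 - 0.2877) = -3.4131
Step 2: Compute augmented objective.
t*f(x) = 3.94*7.8 = 30.732
Total = 30.732 - 3.4131 = 27.3189


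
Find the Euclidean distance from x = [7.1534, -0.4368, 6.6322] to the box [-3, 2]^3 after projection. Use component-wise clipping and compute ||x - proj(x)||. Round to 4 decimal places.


Project each component onto [-3, 2].
clip(7.1534) = 2.0, clip(-0.4368) = -0.4368, clip(6.6322) = 2.0
Projection = [2.0, -0.4368, 2.0]
Squared diffs: [26.5575, 0.0, 21.4573]
Distance = sqrt(48.0148) = 6.9293


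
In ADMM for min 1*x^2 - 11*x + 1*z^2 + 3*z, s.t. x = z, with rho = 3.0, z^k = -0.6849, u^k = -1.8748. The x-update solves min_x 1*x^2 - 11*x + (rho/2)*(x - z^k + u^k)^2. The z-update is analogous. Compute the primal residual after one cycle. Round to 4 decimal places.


ADMM iteration with rho = 3.0, z^k = -0.6849, u^k = -1.8748
Step 1: x-update.
Minimize 1*x^2 - 11*x + (3.0/2)*(x + 0.6849 - 1.8748)^2
FOC: (2*1 + 3.0)*x = 11 + 3.0*(-0.6849 + 1.8748)
x^{k+1} = 2.9139
Step 2: z-update.
Minimize 1*z^2 + 3*z + (3.0/2)*(2.9139 - z - 1.8748)^2
FOC: (2*1 + 3.0)*z = -3 + 3.0*(2.9139 - 1.8748)
z^{k+1} = 0.0235
Step 3: u-update.
u^{k+1} = -1.8748 + 2.9139 - 0.0235 = 1.0157
Step 4: Primal residual = |2.9139 - 0.0235| = 2.8905


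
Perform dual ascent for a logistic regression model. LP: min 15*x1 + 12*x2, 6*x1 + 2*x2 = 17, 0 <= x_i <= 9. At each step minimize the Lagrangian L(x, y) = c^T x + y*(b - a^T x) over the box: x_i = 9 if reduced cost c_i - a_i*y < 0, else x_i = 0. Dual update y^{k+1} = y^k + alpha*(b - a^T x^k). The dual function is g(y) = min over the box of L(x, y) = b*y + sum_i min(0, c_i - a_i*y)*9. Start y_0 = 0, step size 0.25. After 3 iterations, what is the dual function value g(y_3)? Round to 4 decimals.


Dual ascent for LP: min 15*x1 + 12*x2, 6*x1 + 2*x2 = 17, 0 <= x_i <= 9
Step 1: y^k = 0.0, reduced costs: (15.0, 12.0)
  x^k = (0.0, 0.0), subgradient = b - a^T x = 17.0
  y^{k+1} = 0.0 + 0.25*17.0 = 4.25
Step 2: y^k = 4.25, reduced costs: (-10.5, 3.5)
  x^k = (9.0, 0.0), subgradient = b - a^T x = -37.0
  y^{k+1} = 4.25 + 0.25*-37.0 = -5.0
Step 3: y^k = -5.0, reduced costs: (45.0, 22.0)
  x^k = (0.0, 0.0), subgradient = b - a^T x = 17.0
  y^{k+1} = -5.0 + 0.25*17.0 = -0.75
Dual objective at y_3 = -0.75: reduced costs (19.5, 13.5), box minimizer x = (0.0, 0.0)
g(y_3) = b*y + (c1 - a1*y)*x1 + (c2 - a2*y)*x2 = 17*(-0.75) + 19.5*0.0 + 13.5*0.0 = -12.75 + 0.0 + 0.0 = -12.75


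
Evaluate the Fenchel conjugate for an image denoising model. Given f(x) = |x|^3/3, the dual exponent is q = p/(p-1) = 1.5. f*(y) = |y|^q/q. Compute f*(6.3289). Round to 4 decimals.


The conjugate exponent q satisfies 1/p + 1/q = 1.
p = 3, so q = 3/(3 - 1) = 1.5
|y|^q = 6.3289^1.5 = 15.9218
f*(6.3289) = 15.9218 / 1.5 = 10.6145


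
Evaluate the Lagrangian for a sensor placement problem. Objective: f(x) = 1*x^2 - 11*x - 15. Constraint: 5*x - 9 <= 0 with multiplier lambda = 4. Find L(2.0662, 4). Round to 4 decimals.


Step 1: Evaluate f(x).
f(2.0662) = 1*2.0662^2 - 11*2.0662 - 15 = -33.459
Step 2: Evaluate g(x).
g(2.0662) = 5*2.0662 - 9 = 1.331
Step 3: Compute Lagrangian.
L = -33.459 + 4*1.331 = -28.135


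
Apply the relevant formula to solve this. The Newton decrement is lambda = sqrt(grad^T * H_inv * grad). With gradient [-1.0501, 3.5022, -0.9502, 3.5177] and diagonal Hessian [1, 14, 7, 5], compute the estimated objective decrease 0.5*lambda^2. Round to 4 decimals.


Step 1: H is diagonal, so H^(-1) * g = [-1.0501, 0.2502, -0.1357, 0.7035].
Step 2: g^T H^(-1) g = sum_i g_i^2 / H_ii
  = (-1.0501)^2/1 + (3.5022)^2/14 + (-0.9502)^2/7 + (3.5177)^2/5
  = 1.1027 + 0.8761 + 0.129 + 2.4748 = 4.5826
Step 3: Objective decrease = 0.5 * g^T H^(-1) g = 2.2913


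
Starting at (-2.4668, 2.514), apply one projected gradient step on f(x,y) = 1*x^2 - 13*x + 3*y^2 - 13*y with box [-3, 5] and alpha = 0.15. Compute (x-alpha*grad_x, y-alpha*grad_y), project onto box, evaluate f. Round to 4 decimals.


Step 1: Compute gradient at (-2.4668, 2.514).
grad_x = 2*1*-2.4668 - 13 = -17.9336
grad_y = 2*3*2.514 - 13 = 2.084
Step 2: Gradient step.
x_raw = -2.4668 - 0.15*-17.9336 = 0.2232
y_raw = 2.514 - 0.15*2.084 = 2.2014
Step 3: Project onto [-3, 5].
x_proj = clip(0.2232) = 0.2232
y_proj = clip(2.2014) = 2.2014
Step 4: Evaluate f.
f(0.2232, 2.2014) = -16.932


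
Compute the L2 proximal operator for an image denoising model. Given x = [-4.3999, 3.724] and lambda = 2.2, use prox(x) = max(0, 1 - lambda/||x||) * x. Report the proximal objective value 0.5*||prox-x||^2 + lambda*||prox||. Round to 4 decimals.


Step 1: Compute ||x||.
||x|| = 5.7643
Step 2: Compute scaling factor.
scale = max(0, 1 - 2.2/5.7643) = 0.6183
Step 3: prox(x) = [-2.7206, 2.3027]
||prox(x)|| = 3.5643
Step 4: Proximal objective.
0.5*||prox-x||^2 = 2.42
lambda*||prox|| = 7.8415
Total = 10.2615


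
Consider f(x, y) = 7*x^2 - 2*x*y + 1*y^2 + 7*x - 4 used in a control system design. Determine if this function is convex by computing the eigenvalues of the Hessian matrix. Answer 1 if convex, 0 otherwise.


The Hessian of f(x,y) = 7*x^2 - 2*x*y + 1*y^2 + 7*x - 4 is:
H = [[14, -2], [-2, 2]]
Trace = 14 + 2 = 16
Determinant = 14*2 - (-2)^2 = 24
Discriminant = (16)^2 - 4*24 = 160.0
Eigenvalues: lambda_1 = 1.6754, lambda_2 = 14.3246
The function is convex.

1


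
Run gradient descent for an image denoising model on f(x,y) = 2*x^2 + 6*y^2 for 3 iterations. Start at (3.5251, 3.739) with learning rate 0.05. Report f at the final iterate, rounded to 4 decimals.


Gradient descent on f(x,y) = 2*x^2 + 6*y^2.
Starting point: (3.5251, 3.739), alpha = 0.05
Step 1: grad_x = 2*2*3.5251 = 14.1004, grad_y = 2*6*3.739 = 44.868
  x_1 = 3.5251 - 0.05*14.1004 = 2.8201
  y_1 = 3.739 - 0.05*44.868 = 1.4956
Step 2: grad_x = 2*2*2.8201 = 11.2803, grad_y = 2*6*1.4956 = 17.9472
  x_2 = 2.8201 - 0.05*11.2803 = 2.2561
  y_2 = 1.4956 - 0.05*17.9472 = 0.5982
Step 3: grad_x = 2*2*2.2561 = 9.0243, grad_y = 2*6*0.5982 = 7.1789
  x_3 = 2.2561 - 0.05*9.0243 = 1.8049
  y_3 = 0.5982 - 0.05*7.1789 = 0.2393
f(1.8049, 0.2393) = 2*1.8049^2 + 6*0.2393^2 = 6.8586


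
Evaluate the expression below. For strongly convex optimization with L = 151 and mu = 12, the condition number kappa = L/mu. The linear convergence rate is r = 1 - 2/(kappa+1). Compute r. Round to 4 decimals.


Step 1: Compute the condition number.
kappa = L/mu = 151/12 = 12.5833
Step 2: Compute the convergence rate.
r = 1 - 2/(kappa + 1) = 1 - 2*mu/(L + mu) = (L - mu)/(L + mu) = 139/163 = 0.8528


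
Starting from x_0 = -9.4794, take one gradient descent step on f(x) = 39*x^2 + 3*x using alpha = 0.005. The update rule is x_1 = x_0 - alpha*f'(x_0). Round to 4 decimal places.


We compute the gradient at x_0 and apply the update.
f'(x) = 78*x + 3
f'(-9.4794) = 78*-9.4794 + 3 = -736.3932
x_1 = -9.4794 - 0.005*-736.3932 = -5.7974


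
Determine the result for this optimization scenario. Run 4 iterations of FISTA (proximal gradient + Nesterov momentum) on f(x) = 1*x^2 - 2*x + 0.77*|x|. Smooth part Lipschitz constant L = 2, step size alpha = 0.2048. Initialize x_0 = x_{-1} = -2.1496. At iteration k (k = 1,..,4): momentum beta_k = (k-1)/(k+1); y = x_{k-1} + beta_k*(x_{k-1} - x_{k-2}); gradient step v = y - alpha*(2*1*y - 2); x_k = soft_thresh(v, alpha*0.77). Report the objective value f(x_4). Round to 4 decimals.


FISTA on f(x) = 1*x^2 - 2*x + 0.77*|x|
L = 2, alpha = 0.2048
Iteration 1: beta = 0.0, y = -2.1496 + 0.0*(-2.1496 + 2.1496) = -2.1496
  grad(y) = -6.2992, v = y - alpha*grad = -0.8595
  prox(v) = soft_thresh(-0.8595, 0.1577) = -0.7018
Iteration 2: beta = 0.3333, y = -0.7018 + 0.3333*(-0.7018 + 2.1496) = -0.2192
  grad(y) = -2.4385, v = y - alpha*grad = 0.2802
  prox(v) = soft_thresh(0.2802, 0.1577) = 0.1225
Iteration 3: beta = 0.5, y = 0.1225 + 0.5*(0.1225 + 0.7018) = 0.5346
  grad(y) = -0.9308, v = y - alpha*grad = 0.7252
  prox(v) = soft_thresh(0.7252, 0.1577) = 0.5675
Iteration 4: beta = 0.6, y = 0.5675 + 0.6*(0.5675 - 0.1225) = 0.8346
  grad(y) = -0.3308, v = y - alpha*grad = 0.9023
  prox(v) = soft_thresh(0.9023, 0.1577) = 0.7446
f(x_4) = 1*0.7446^2 - 2*0.7446 + 0.77*|0.7446| = -0.3614


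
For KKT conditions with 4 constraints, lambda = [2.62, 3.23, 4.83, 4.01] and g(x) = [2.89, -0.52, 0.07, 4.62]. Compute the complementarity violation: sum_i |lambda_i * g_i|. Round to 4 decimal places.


KKT complementary slackness check:
lambda_1 * g_1 = 2.62 * 2.89 = 7.5718
lambda_2 * g_2 = 3.23 * -0.52 = -1.6796
lambda_3 * g_3 = 4.83 * 0.07 = 0.3381
lambda_4 * g_4 = 4.01 * 4.62 = 18.5262
Total violation = 7.5718 + 1.6796 + 0.3381 + 18.5262 = 28.1157


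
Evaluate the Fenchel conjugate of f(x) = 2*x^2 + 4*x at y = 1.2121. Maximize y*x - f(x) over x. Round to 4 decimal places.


f*(y) = sup_x {y*x - a*x^2 - b*x} = sup_x {(y-b)*x - a*x^2}
FOC: (y - b) - 2a*x = 0 => x* = (y - b)/(2a)
x* = (1.2121 - 4)/(2*2) = -0.697
f*(1.2121) = (y-b)^2/(4a) = (1.2121 - 4)^2/(4*2)
= 7.7724/8 = 0.9715


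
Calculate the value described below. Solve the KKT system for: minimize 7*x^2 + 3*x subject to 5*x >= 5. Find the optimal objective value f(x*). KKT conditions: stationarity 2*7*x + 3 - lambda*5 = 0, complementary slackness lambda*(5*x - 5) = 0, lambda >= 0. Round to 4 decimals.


Step 1: Try lambda = 0 (constraint inactive).
x_unc = -3/(2*7) = -0.2143
Check: 5*-0.2143 = -1.0715 < 5 -- violated!
Step 2: Constraint must be active: 5*x = 5
x* = 5/5 = 1.0
lambda = (2*7*1.0 + 3)/5 = 3.4
Step 3: Compute optimal value.
f(x*) = 7*1.0^2 + 3*1.0 = 10.0


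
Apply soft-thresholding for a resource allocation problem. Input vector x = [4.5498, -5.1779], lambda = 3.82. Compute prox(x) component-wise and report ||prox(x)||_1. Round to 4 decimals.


Soft-thresholding with lambda = 3.82:
prox(4.5498) = sign(4.5498)*max(|4.5498| - 3.82, 0) = 0.7298
prox(-5.1779) = sign(-5.1779)*max(|-5.1779| - 3.82, 0) = -1.3579
prox(x) = [0.7298, -1.3579]
||prox(x)||_1 = 0.7298 + 1.3579 = 2.0877


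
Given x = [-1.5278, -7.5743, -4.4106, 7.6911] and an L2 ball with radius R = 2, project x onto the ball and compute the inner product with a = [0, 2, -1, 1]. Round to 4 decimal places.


Step 1: Compute ||x|| (intermediates to 6 decimals).
||x|| = sqrt((-1.5278)^2 + (-7.5743)^2 + (-4.4106)^2 + 7.6911^2) = 11.760553
Step 2: Project.
Since ||x|| > R, scale = R/||x|| = 2/11.760553 = 0.17006, proj(x) = scale * x
proj(x) = [-0.259818, -1.288085, -0.750067, 1.307948]
Step 3: Dot product.
a^T * proj(x) = 0*(-0.259818) + 2*(-1.288085) - 1*(-0.750067) + 1*1.307948 = -0.5182


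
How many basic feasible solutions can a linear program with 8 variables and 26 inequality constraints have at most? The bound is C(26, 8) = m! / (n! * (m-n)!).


Each vertex corresponds to some choice of n active constraints out of m, so the number of vertices is at most C(m, n) = m! / (n!(m-n)!).
m = 26, n = 8
Numerator: 26 * 25 * 24 * 23 * 22 * 21 * 20 * 19
Denominator: 8! = 40320
C(26, 8) = 1562275


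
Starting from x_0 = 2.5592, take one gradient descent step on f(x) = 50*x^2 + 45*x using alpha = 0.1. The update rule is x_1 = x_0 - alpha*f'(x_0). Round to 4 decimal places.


We compute the gradient at x_0 and apply the update.
f'(x) = 100*x + 45
f'(2.5592) = 100*2.5592 + 45 = 300.92
x_1 = 2.5592 - 0.1*300.92 = -27.5328


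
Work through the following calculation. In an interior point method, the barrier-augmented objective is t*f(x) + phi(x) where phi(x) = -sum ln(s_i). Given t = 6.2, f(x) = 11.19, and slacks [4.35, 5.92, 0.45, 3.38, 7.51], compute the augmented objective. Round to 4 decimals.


Step 1: Compute log-barrier.
ln values: [1.4702, 1.7783, -0.7985, 1.2179, 2.0162]
phi = -(1.4702 + 1.7783 - 0.7985 + 1.2179 + 2.0162) = -5.6841
Step 2: Compute augmented objective.
t*f(x) = 6.2*11.19 = 69.378
Total = 69.378 - 5.6841 = 63.6939


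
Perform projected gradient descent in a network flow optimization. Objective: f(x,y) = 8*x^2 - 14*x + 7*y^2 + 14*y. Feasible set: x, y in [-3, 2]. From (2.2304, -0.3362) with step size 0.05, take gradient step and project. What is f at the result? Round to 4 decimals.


Step 1: Compute gradient at (2.2304, -0.3362).
grad_x = 2*8*2.2304 - 14 = 21.6864
grad_y = 2*7*-0.3362 + 14 = 9.2932
Step 2: Gradient step.
x_raw = 2.2304 - 0.05*21.6864 = 1.1461
y_raw = -0.3362 - 0.05*9.2932 = -0.8009
Step 3: Project onto [-3, 2].
x_proj = clip(1.1461) = 1.1461
y_proj = clip(-0.8009) = -0.8009
Step 4: Evaluate f.
f(1.1461, -0.8009) = -12.2595


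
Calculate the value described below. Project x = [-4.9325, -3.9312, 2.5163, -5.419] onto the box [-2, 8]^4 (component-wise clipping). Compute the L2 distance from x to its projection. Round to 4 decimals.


Project each component onto [-2, 8].
clip(-4.9325) = -2.0, clip(-3.9312) = -2.0, clip(2.5163) = 2.5163, clip(-5.419) = -2.0
Projection = [-2.0, -2.0, 2.5163, -2.0]
Squared diffs: [8.5996, 3.7295, 0.0, 11.6896]
Distance = sqrt(24.0187) = 4.9009


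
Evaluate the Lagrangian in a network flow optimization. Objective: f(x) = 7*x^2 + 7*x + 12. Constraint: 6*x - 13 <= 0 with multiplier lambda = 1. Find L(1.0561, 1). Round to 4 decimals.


Step 1: Evaluate f(x).
f(1.0561) = 7*1.0561^2 + 7*1.0561 + 12 = 27.2001
Step 2: Evaluate g(x).
g(1.0561) = 6*1.0561 - 13 = -6.6634
Step 3: Compute Lagrangian.
L = 27.2001 + 1*-6.6634 = 20.5367


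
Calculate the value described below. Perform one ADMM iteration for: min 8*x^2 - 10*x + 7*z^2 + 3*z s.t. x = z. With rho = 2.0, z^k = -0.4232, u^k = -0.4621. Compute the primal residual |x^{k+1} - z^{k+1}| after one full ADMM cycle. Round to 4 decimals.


ADMM iteration with rho = 2.0, z^k = -0.4232, u^k = -0.4621
Step 1: x-update.
Minimize 8*x^2 - 10*x + (2.0/2)*(x + 0.4232 - 0.4621)^2
FOC: (2*8 + 2.0)*x = 10 + 2.0*(-0.4232 + 0.4621)
x^{k+1} = 0.5599
Step 2: z-update.
Minimize 7*z^2 + 3*z + (2.0/2)*(0.5599 - z - 0.4621)^2
FOC: (2*7 + 2.0)*z = -3 + 2.0*(0.5599 - 0.4621)
z^{k+1} = -0.1753
Step 3: u-update.
u^{k+1} = -0.4621 + 0.5599 + 0.1753 = 0.2731
Step 4: Primal residual = |0.5599 + 0.1753| = 0.7352


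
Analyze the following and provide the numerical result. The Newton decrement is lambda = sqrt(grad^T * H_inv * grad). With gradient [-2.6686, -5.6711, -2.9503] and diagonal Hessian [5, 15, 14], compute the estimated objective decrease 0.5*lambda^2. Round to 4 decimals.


Step 1: H is diagonal, so H^(-1) * g = [-0.5337, -0.3781, -0.2107].
Step 2: g^T H^(-1) g = sum_i g_i^2 / H_ii
  = (-2.6686)^2/5 + (-5.6711)^2/15 + (-2.9503)^2/14
  = 1.4243 + 2.1441 + 0.6217 = 4.1901
Step 3: Objective decrease = 0.5 * g^T H^(-1) g = 2.0951


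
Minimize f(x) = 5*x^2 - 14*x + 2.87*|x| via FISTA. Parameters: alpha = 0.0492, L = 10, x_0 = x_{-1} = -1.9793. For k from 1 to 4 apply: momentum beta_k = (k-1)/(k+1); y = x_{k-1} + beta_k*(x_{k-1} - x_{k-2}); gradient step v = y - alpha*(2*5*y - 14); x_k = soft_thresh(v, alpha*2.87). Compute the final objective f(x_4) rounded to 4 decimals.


FISTA on f(x) = 5*x^2 - 14*x + 2.87*|x|
L = 10, alpha = 0.0492
Iteration 1: beta = 0.0, y = -1.9793 + 0.0*(-1.9793 + 1.9793) = -1.9793
  grad(y) = -33.793, v = y - alpha*grad = -0.3167
  prox(v) = soft_thresh(-0.3167, 0.1412) = -0.1755
Iteration 2: beta = 0.3333, y = -0.1755 + 0.3333*(-0.1755 + 1.9793) = 0.4258
  grad(y) = -9.7421, v = y - alpha*grad = 0.9051
  prox(v) = soft_thresh(0.9051, 0.1412) = 0.7639
Iteration 3: beta = 0.5, y = 0.7639 + 0.5*(0.7639 + 0.1755) = 1.2336
  grad(y) = -1.6641, v = y - alpha*grad = 1.3155
  prox(v) = soft_thresh(1.3155, 0.1412) = 1.1743
Iteration 4: beta = 0.6, y = 1.1743 + 0.6*(1.1743 - 0.7639) = 1.4205
  grad(y) = 0.2047, v = y - alpha*grad = 1.4104
  prox(v) = soft_thresh(1.4104, 0.1412) = 1.2692
f(x_4) = 5*1.2692^2 - 14*1.2692 + 2.87*|1.2692| = -6.0719


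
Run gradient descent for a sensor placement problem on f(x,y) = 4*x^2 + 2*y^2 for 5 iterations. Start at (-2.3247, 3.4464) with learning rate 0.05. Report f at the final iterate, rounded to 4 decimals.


Gradient descent on f(x,y) = 4*x^2 + 2*y^2.
Starting point: (-2.3247, 3.4464), alpha = 0.05
Step 1: grad_x = 2*4*-2.3247 = -18.5976, grad_y = 2*2*3.4464 = 13.7856
  x_1 = -2.3247 - 0.05*-18.5976 = -1.3948
  y_1 = 3.4464 - 0.05*13.7856 = 2.7571
Step 2: grad_x = 2*4*-1.3948 = -11.1586, grad_y = 2*2*2.7571 = 11.0285
  x_2 = -1.3948 - 0.05*-11.1586 = -0.8369
  y_2 = 2.7571 - 0.05*11.0285 = 2.2057
Step 3: grad_x = 2*4*-0.8369 = -6.6951, grad_y = 2*2*2.2057 = 8.8228
  x_3 = -0.8369 - 0.05*-6.6951 = -0.5021
  y_3 = 2.2057 - 0.05*8.8228 = 1.7646
Step 4: grad_x = 2*4*-0.5021 = -4.0171, grad_y = 2*2*1.7646 = 7.0582
  x_4 = -0.5021 - 0.05*-4.0171 = -0.3013
  y_4 = 1.7646 - 0.05*7.0582 = 1.4116
Step 5: grad_x = 2*4*-0.3013 = -2.4102, grad_y = 2*2*1.4116 = 5.6466
  x_5 = -0.3013 - 0.05*-2.4102 = -0.1808
  y_5 = 1.4116 - 0.05*5.6466 = 1.1293
f(-0.1808, 1.1293) = 4*(-0.1808)^2 + 2*1.1293^2 = 2.6814


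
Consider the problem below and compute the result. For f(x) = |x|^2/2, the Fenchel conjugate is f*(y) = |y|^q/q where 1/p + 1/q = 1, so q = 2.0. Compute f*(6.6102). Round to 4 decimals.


The conjugate exponent q satisfies 1/p + 1/q = 1.
p = 2, so q = 2/(2 - 1) = 2.0
|y|^q = 6.6102^2.0 = 43.6947
f*(6.6102) = 43.6947 / 2.0 = 21.8474


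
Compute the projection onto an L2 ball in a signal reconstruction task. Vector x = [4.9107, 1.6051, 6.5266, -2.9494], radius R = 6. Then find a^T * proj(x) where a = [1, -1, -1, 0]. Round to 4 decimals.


Step 1: Compute ||x|| (intermediates to 6 decimals).
||x|| = sqrt(4.9107^2 + 1.6051^2 + 6.5266^2 + (-2.9494)^2) = 8.831013
Step 2: Project.
Since ||x|| > R, scale = R/||x|| = 6/8.831013 = 0.679424, proj(x) = scale * x
proj(x) = [3.336447, 1.090543, 4.434329, -2.003893]
Step 3: Dot product.
a^T * proj(x) = 1*3.336447 - 1*1.090543 - 1*4.434329 + 0*(-2.003893) = -2.1884


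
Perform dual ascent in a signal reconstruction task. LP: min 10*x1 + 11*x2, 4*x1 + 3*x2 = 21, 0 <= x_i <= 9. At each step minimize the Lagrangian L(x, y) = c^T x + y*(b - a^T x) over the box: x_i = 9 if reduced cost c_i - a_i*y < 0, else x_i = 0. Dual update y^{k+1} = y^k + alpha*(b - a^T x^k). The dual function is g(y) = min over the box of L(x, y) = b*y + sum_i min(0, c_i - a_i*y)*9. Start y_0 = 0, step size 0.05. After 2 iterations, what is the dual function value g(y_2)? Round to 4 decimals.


Dual ascent for LP: min 10*x1 + 11*x2, 4*x1 + 3*x2 = 21, 0 <= x_i <= 9
Step 1: y^k = 0.0, reduced costs: (10.0, 11.0)
  x^k = (0.0, 0.0), subgradient = b - a^T x = 21.0
  y^{k+1} = 0.0 + 0.05*21.0 = 1.05
Step 2: y^k = 1.05, reduced costs: (5.8, 7.85)
  x^k = (0.0, 0.0), subgradient = b - a^T x = 21.0
  y^{k+1} = 1.05 + 0.05*21.0 = 2.1
Dual objective at y_2 = 2.1: reduced costs (1.6, 4.7), box minimizer x = (0.0, 0.0)
g(y_2) = b*y + (c1 - a1*y)*x1 + (c2 - a2*y)*x2 = 21*2.1 + 1.6*0.0 + 4.7*0.0 = 44.1 + 0.0 + 0.0 = 44.1


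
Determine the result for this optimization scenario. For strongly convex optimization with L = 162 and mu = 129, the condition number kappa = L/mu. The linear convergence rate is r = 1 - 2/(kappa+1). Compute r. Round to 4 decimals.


Step 1: Compute the condition number.
kappa = L/mu = 162/129 = 1.2558
Step 2: Compute the convergence rate.
r = 1 - 2/(kappa + 1) = 1 - 2*mu/(L + mu) = (L - mu)/(L + mu) = 33/291 = 0.1134


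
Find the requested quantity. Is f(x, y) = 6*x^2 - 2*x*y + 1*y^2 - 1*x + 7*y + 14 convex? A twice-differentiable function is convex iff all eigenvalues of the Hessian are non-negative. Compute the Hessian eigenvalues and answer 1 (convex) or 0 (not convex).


The Hessian of f(x,y) = 6*x^2 - 2*x*y + 1*y^2 - 1*x + 7*y + 14 is:
H = [[12, -2], [-2, 2]]
Trace = 12 + 2 = 14
Determinant = 12*2 - (-2)^2 = 20
Discriminant = (14)^2 - 4*20 = 116.0
Eigenvalues: lambda_1 = 1.6148, lambda_2 = 12.3852
The function is convex.

1


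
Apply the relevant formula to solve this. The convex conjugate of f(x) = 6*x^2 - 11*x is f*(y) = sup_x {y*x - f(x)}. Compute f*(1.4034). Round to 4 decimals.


f*(y) = sup_x {y*x - a*x^2 - b*x} = sup_x {(y-b)*x - a*x^2}
FOC: (y - b) - 2a*x = 0 => x* = (y - b)/(2a)
x* = (1.4034 + 11)/(2*6) = 1.0336
f*(1.4034) = (y-b)^2/(4a) = (1.4034 + 11)^2/(4*6)
= 153.8443/24 = 6.4102


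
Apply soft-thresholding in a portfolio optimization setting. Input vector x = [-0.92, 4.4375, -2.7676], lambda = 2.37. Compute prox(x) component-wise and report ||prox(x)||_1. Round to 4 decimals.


Soft-thresholding with lambda = 2.37:
prox(-0.92) = sign(-0.92)*max(|-0.92| - 2.37, 0) = 0.0
prox(4.4375) = sign(4.4375)*max(|4.4375| - 2.37, 0) = 2.0675
prox(-2.7676) = sign(-2.7676)*max(|-2.7676| - 2.37, 0) = -0.3976
prox(x) = [0.0, 2.0675, -0.3976]
||prox(x)||_1 = 0.0 + 2.0675 + 0.3976 = 2.4651
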